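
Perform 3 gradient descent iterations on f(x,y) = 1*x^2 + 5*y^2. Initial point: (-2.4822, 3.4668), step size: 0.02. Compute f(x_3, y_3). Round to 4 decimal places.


Gradient descent on f(x,y) = 1*x^2 + 5*y^2.
Starting point: (-2.4822, 3.4668), alpha = 0.02
Step 1: grad_x = 2*1*-2.4822 = -4.9644, grad_y = 2*5*3.4668 = 34.668
  x_1 = -2.4822 - 0.02*-4.9644 = -2.3829
  y_1 = 3.4668 - 0.02*34.668 = 2.7734
Step 2: grad_x = 2*1*-2.3829 = -4.7658, grad_y = 2*5*2.7734 = 27.7344
  x_2 = -2.3829 - 0.02*-4.7658 = -2.2876
  y_2 = 2.7734 - 0.02*27.7344 = 2.2188
Step 3: grad_x = 2*1*-2.2876 = -4.5752, grad_y = 2*5*2.2188 = 22.1875
  x_3 = -2.2876 - 0.02*-4.5752 = -2.1961
  y_3 = 2.2188 - 0.02*22.1875 = 1.775
f(-2.1961, 1.775) = 1*(-2.1961)^2 + 5*1.775^2 = 20.576


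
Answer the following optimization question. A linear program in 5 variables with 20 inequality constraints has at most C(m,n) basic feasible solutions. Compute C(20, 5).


Each vertex corresponds to some choice of n active constraints out of m, so the number of vertices is at most C(m, n) = m! / (n!(m-n)!).
m = 20, n = 5
Numerator: 20 * 19 * 18 * 17 * 16
Denominator: 5! = 120
C(20, 5) = 15504


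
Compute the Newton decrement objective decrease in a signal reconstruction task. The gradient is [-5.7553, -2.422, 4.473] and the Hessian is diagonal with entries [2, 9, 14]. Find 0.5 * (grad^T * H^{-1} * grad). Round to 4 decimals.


Step 1: H is diagonal, so H^(-1) * g = [-2.8777, -0.2691, 0.3195].
Step 2: g^T H^(-1) g = sum_i g_i^2 / H_ii
  = (-5.7553)^2/2 + (-2.422)^2/9 + (4.473)^2/14
  = 16.5617 + 0.6518 + 1.4291 = 18.6426
Step 3: Objective decrease = 0.5 * g^T H^(-1) g = 9.3213


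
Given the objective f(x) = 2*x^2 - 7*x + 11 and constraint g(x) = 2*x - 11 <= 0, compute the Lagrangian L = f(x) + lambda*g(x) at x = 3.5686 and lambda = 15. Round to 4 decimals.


Step 1: Evaluate f(x).
f(3.5686) = 2*3.5686^2 - 7*3.5686 + 11 = 11.4896
Step 2: Evaluate g(x).
g(3.5686) = 2*3.5686 - 11 = -3.8628
Step 3: Compute Lagrangian.
L = 11.4896 + 15*-3.8628 = -46.4524


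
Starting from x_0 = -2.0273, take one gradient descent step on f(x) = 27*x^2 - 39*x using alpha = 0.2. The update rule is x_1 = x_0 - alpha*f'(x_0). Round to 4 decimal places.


We compute the gradient at x_0 and apply the update.
f'(x) = 54*x - 39
f'(-2.0273) = 54*-2.0273 - 39 = -148.4742
x_1 = -2.0273 - 0.2*-148.4742 = 27.6675


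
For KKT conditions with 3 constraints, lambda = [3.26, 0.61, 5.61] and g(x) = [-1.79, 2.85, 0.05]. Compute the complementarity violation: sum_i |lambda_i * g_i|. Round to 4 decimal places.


KKT complementary slackness check:
lambda_1 * g_1 = 3.26 * -1.79 = -5.8354
lambda_2 * g_2 = 0.61 * 2.85 = 1.7385
lambda_3 * g_3 = 5.61 * 0.05 = 0.2805
Total violation = 5.8354 + 1.7385 + 0.2805 = 7.8544


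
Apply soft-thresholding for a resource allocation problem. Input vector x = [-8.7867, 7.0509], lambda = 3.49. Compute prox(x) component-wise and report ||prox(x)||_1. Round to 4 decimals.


Soft-thresholding with lambda = 3.49:
prox(-8.7867) = sign(-8.7867)*max(|-8.7867| - 3.49, 0) = -5.2967
prox(7.0509) = sign(7.0509)*max(|7.0509| - 3.49, 0) = 3.5609
prox(x) = [-5.2967, 3.5609]
||prox(x)||_1 = 5.2967 + 3.5609 = 8.8576


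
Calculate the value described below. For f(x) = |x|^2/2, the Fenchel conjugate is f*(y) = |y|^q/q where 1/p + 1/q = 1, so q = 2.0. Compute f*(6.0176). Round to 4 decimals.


The conjugate exponent q satisfies 1/p + 1/q = 1.
p = 2, so q = 2/(2 - 1) = 2.0
|y|^q = 6.0176^2.0 = 36.2115
f*(6.0176) = 36.2115 / 2.0 = 18.1058


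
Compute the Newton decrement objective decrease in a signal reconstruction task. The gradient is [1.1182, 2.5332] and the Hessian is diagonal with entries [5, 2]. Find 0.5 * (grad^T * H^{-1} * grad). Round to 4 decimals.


Step 1: H is diagonal, so H^(-1) * g = [0.2236, 1.2666].
Step 2: g^T H^(-1) g = sum_i g_i^2 / H_ii
  = (1.1182)^2/5 + (2.5332)^2/2
  = 0.2501 + 3.2086 = 3.4586
Step 3: Objective decrease = 0.5 * g^T H^(-1) g = 1.7293


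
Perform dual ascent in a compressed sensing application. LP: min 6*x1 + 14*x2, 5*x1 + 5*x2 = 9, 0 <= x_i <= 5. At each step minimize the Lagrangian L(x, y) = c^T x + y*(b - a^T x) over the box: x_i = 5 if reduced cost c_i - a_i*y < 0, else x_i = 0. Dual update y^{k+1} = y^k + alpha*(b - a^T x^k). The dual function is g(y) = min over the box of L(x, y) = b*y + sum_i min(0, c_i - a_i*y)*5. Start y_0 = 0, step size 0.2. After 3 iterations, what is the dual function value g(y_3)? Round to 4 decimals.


Dual ascent for LP: min 6*x1 + 14*x2, 5*x1 + 5*x2 = 9, 0 <= x_i <= 5
Step 1: y^k = 0.0, reduced costs: (6.0, 14.0)
  x^k = (0.0, 0.0), subgradient = b - a^T x = 9.0
  y^{k+1} = 0.0 + 0.2*9.0 = 1.8
Step 2: y^k = 1.8, reduced costs: (-3.0, 5.0)
  x^k = (5.0, 0.0), subgradient = b - a^T x = -16.0
  y^{k+1} = 1.8 + 0.2*-16.0 = -1.4
Step 3: y^k = -1.4, reduced costs: (13.0, 21.0)
  x^k = (0.0, 0.0), subgradient = b - a^T x = 9.0
  y^{k+1} = -1.4 + 0.2*9.0 = 0.4
Dual objective at y_3 = 0.4: reduced costs (4.0, 12.0), box minimizer x = (0.0, 0.0)
g(y_3) = b*y + (c1 - a1*y)*x1 + (c2 - a2*y)*x2 = 9*0.4 + 4.0*0.0 + 12.0*0.0 = 3.6 + 0.0 + 0.0 = 3.6


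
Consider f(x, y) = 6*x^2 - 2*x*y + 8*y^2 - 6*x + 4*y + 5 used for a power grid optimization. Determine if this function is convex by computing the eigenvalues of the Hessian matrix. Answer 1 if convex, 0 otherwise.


The Hessian of f(x,y) = 6*x^2 - 2*x*y + 8*y^2 - 6*x + 4*y + 5 is:
H = [[12, -2], [-2, 16]]
Trace = 12 + 16 = 28
Determinant = 12*16 - (-2)^2 = 188
Discriminant = (28)^2 - 4*188 = 32.0
Eigenvalues: lambda_1 = 11.1716, lambda_2 = 16.8284
The function is convex.

1


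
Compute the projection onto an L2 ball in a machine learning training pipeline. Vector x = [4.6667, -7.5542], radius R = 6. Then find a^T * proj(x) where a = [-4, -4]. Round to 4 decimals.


Step 1: Compute ||x|| (intermediates to 6 decimals).
||x|| = sqrt(4.6667^2 + (-7.5542)^2) = 8.879416
Step 2: Project.
Since ||x|| > R, scale = R/||x|| = 6/8.879416 = 0.67572, proj(x) = scale * x
proj(x) = [3.153383, -5.104524]
Step 3: Dot product.
a^T * proj(x) = -4*3.153383 - 4*(-5.104524) = 7.8046


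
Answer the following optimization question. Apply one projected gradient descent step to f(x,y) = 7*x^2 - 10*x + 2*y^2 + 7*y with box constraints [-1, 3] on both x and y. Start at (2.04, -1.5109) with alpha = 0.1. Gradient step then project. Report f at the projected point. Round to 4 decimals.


Step 1: Compute gradient at (2.04, -1.5109).
grad_x = 2*7*2.04 - 10 = 18.56
grad_y = 2*2*-1.5109 + 7 = 0.9564
Step 2: Gradient step.
x_raw = 2.04 - 0.1*18.56 = 0.184
y_raw = -1.5109 - 0.1*0.9564 = -1.6065
Step 3: Project onto [-1, 3].
x_proj = clip(0.184) = 0.184
y_proj = clip(-1.6065) = -1.0
Step 4: Evaluate f.
f(0.184, -1.0) = -6.603


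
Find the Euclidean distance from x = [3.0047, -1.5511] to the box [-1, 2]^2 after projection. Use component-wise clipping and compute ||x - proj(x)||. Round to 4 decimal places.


Project each component onto [-1, 2].
clip(3.0047) = 2.0, clip(-1.5511) = -1.0
Projection = [2.0, -1.0]
Squared diffs: [1.0094, 0.3037]
Distance = sqrt(1.3131) = 1.1459


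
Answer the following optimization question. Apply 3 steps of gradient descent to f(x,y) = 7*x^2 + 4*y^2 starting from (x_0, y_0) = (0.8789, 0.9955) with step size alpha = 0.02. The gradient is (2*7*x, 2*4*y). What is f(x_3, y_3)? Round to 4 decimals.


Gradient descent on f(x,y) = 7*x^2 + 4*y^2.
Starting point: (0.8789, 0.9955), alpha = 0.02
Step 1: grad_x = 2*7*0.8789 = 12.3046, grad_y = 2*4*0.9955 = 7.964
  x_1 = 0.8789 - 0.02*12.3046 = 0.6328
  y_1 = 0.9955 - 0.02*7.964 = 0.8362
Step 2: grad_x = 2*7*0.6328 = 8.8593, grad_y = 2*4*0.8362 = 6.6898
  x_2 = 0.6328 - 0.02*8.8593 = 0.4556
  y_2 = 0.8362 - 0.02*6.6898 = 0.7024
Step 3: grad_x = 2*7*0.4556 = 6.3787, grad_y = 2*4*0.7024 = 5.6194
  x_3 = 0.4556 - 0.02*6.3787 = 0.328
  y_3 = 0.7024 - 0.02*5.6194 = 0.59
f(0.328, 0.59) = 7*0.328^2 + 4*0.59^2 = 2.1459


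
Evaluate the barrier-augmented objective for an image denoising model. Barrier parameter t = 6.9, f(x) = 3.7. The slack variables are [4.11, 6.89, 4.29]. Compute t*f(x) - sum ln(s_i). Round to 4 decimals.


Step 1: Compute log-barrier.
ln values: [1.4134, 1.9301, 1.4563]
phi = -(1.4134 + 1.9301 + 1.4563) = -4.7998
Step 2: Compute augmented objective.
t*f(x) = 6.9*3.7 = 25.53
Total = 25.53 - 4.7998 = 20.7302


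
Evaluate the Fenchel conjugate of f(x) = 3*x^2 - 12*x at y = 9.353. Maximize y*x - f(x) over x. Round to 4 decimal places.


f*(y) = sup_x {y*x - a*x^2 - b*x} = sup_x {(y-b)*x - a*x^2}
FOC: (y - b) - 2a*x = 0 => x* = (y - b)/(2a)
x* = (9.353 + 12)/(2*3) = 3.5588
f*(9.353) = (y-b)^2/(4a) = (9.353 + 12)^2/(4*3)
= 455.9506/12 = 37.9959


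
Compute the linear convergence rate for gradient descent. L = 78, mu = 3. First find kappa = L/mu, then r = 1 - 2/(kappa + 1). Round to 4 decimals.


Step 1: Compute the condition number.
kappa = L/mu = 78/3 = 26.0
Step 2: Compute the convergence rate.
r = 1 - 2/(kappa + 1) = 1 - 2*mu/(L + mu) = (L - mu)/(L + mu) = 75/81 = 0.9259


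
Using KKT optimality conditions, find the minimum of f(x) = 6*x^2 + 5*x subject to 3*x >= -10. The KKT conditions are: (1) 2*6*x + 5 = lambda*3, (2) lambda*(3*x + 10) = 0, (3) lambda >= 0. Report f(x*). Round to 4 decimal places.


Step 1: Try lambda = 0 (constraint inactive).
Stationarity: 2*6*x + 5 = 0
x* = -5/(2*6) = -5/12 = -0.4167 (rounded; the exact value -5/12 is used below)
Check constraint: 3*-0.4167 = -1.2501 >= -10 -- satisfied.
Step 2: Compute optimal value.
f(x*) = 6*(-5/12)^2 + 5*(-5/12) = -1.0417


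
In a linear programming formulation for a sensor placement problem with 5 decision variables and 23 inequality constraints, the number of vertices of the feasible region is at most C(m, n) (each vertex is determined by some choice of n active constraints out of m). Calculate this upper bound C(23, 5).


Each vertex corresponds to some choice of n active constraints out of m, so the number of vertices is at most C(m, n) = m! / (n!(m-n)!).
m = 23, n = 5
Numerator: 23 * 22 * 21 * 20 * 19
Denominator: 5! = 120
C(23, 5) = 33649


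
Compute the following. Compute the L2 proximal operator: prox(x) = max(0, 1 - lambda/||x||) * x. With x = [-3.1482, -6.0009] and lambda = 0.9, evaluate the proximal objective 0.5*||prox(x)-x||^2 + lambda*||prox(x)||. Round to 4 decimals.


Step 1: Compute ||x||.
||x|| = 6.7766
Step 2: Compute scaling factor.
scale = max(0, 1 - 0.9/6.7766) = 0.8672
Step 3: prox(x) = [-2.7301, -5.2039]
||prox(x)|| = 5.8766
Step 4: Proximal objective.
0.5*||prox-x||^2 = 0.405
lambda*||prox|| = 5.2889
Total = 5.6939


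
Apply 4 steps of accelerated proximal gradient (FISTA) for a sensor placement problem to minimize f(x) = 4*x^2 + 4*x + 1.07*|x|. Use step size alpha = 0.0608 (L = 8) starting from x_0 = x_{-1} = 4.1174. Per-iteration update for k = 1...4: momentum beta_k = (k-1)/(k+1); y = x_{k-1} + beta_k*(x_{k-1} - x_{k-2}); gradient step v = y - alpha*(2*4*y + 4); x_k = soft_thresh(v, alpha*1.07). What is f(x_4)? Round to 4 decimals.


FISTA on f(x) = 4*x^2 + 4*x + 1.07*|x|
L = 8, alpha = 0.0608
Iteration 1: beta = 0.0, y = 4.1174 + 0.0*(4.1174 - 4.1174) = 4.1174
  grad(y) = 36.9392, v = y - alpha*grad = 1.8715
  prox(v) = soft_thresh(1.8715, 0.0651) = 1.8064
Iteration 2: beta = 0.3333, y = 1.8064 + 0.3333*(1.8064 - 4.1174) = 1.0361
  grad(y) = 12.289, v = y - alpha*grad = 0.289
  prox(v) = soft_thresh(0.289, 0.0651) = 0.2239
Iteration 3: beta = 0.5, y = 0.2239 + 0.5*(0.2239 - 1.8064) = -0.5674
  grad(y) = -0.539, v = y - alpha*grad = -0.5346
  prox(v) = soft_thresh(-0.5346, 0.0651) = -0.4695
Iteration 4: beta = 0.6, y = -0.4695 + 0.6*(-0.4695 - 0.2239) = -0.8856
  grad(y) = -3.0849, v = y - alpha*grad = -0.6981
  prox(v) = soft_thresh(-0.6981, 0.0651) = -0.633
f(x_4) = 4*(-0.633)^2 + 4*(-0.633) + 1.07*|-0.633| = -0.2519


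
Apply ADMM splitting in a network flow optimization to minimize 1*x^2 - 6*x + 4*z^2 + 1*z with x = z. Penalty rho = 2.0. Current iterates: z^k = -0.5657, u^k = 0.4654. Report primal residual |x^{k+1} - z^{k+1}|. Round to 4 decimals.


ADMM iteration with rho = 2.0, z^k = -0.5657, u^k = 0.4654
Step 1: x-update.
Minimize 1*x^2 - 6*x + (2.0/2)*(x + 0.5657 + 0.4654)^2
FOC: (2*1 + 2.0)*x = 6 + 2.0*(-0.5657 - 0.4654)
x^{k+1} = 0.9845
Step 2: z-update.
Minimize 4*z^2 + 1*z + (2.0/2)*(0.9845 - z + 0.4654)^2
FOC: (2*4 + 2.0)*z = -1 + 2.0*(0.9845 + 0.4654)
z^{k+1} = 0.19
Step 3: u-update.
u^{k+1} = 0.4654 + 0.9845 - 0.19 = 1.2599
Step 4: Primal residual = |0.9845 - 0.19| = 0.7945


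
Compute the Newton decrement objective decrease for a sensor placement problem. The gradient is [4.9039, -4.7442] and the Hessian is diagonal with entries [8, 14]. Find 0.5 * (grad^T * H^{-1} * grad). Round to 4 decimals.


Step 1: H is diagonal, so H^(-1) * g = [0.613, -0.3389].
Step 2: g^T H^(-1) g = sum_i g_i^2 / H_ii
  = (4.9039)^2/8 + (-4.7442)^2/14
  = 3.006 + 1.6077 = 4.6137
Step 3: Objective decrease = 0.5 * g^T H^(-1) g = 2.3069


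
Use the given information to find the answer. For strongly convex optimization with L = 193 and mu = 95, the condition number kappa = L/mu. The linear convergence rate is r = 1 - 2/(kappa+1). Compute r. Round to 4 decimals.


Step 1: Compute the condition number.
kappa = L/mu = 193/95 = 2.0316
Step 2: Compute the convergence rate.
r = 1 - 2/(kappa + 1) = 1 - 2*mu/(L + mu) = (L - mu)/(L + mu) = 98/288 = 0.3403


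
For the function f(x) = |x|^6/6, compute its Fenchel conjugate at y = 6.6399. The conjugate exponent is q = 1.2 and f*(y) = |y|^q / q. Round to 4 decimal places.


The conjugate exponent q satisfies 1/p + 1/q = 1.
p = 6, so q = 6/(6 - 1) = 1.2
|y|^q = 6.6399^1.2 = 9.696
f*(6.6399) = 9.696 / 1.2 = 8.08


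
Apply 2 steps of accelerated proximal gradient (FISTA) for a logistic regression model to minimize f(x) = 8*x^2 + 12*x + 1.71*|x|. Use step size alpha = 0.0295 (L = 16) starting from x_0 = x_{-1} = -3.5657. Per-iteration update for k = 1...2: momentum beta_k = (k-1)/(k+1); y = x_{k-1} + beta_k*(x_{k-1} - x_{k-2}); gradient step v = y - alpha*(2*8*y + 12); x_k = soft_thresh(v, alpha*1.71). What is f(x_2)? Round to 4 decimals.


FISTA on f(x) = 8*x^2 + 12*x + 1.71*|x|
L = 16, alpha = 0.0295
Iteration 1: beta = 0.0, y = -3.5657 + 0.0*(-3.5657 + 3.5657) = -3.5657
  grad(y) = -45.0512, v = y - alpha*grad = -2.2367
  prox(v) = soft_thresh(-2.2367, 0.0504) = -2.1862
Iteration 2: beta = 0.3333, y = -2.1862 + 0.3333*(-2.1862 + 3.5657) = -1.7264
  grad(y) = -15.6228, v = y - alpha*grad = -1.2656
  prox(v) = soft_thresh(-1.2656, 0.0504) = -1.2151
f(x_2) = 8*(-1.2151)^2 + 12*(-1.2151) + 1.71*|-1.2151| = -0.6916


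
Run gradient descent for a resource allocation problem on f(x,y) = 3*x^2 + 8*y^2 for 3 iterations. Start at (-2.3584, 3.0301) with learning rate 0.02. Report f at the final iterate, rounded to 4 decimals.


Gradient descent on f(x,y) = 3*x^2 + 8*y^2.
Starting point: (-2.3584, 3.0301), alpha = 0.02
Step 1: grad_x = 2*3*-2.3584 = -14.1504, grad_y = 2*8*3.0301 = 48.4816
  x_1 = -2.3584 - 0.02*-14.1504 = -2.0754
  y_1 = 3.0301 - 0.02*48.4816 = 2.0605
Step 2: grad_x = 2*3*-2.0754 = -12.4524, grad_y = 2*8*2.0605 = 32.9675
  x_2 = -2.0754 - 0.02*-12.4524 = -1.8263
  y_2 = 2.0605 - 0.02*32.9675 = 1.4011
Step 3: grad_x = 2*3*-1.8263 = -10.9581, grad_y = 2*8*1.4011 = 22.4179
  x_3 = -1.8263 - 0.02*-10.9581 = -1.6072
  y_3 = 1.4011 - 0.02*22.4179 = 0.9528
f(-1.6072, 0.9528) = 3*(-1.6072)^2 + 8*0.9528^2 = 15.0111


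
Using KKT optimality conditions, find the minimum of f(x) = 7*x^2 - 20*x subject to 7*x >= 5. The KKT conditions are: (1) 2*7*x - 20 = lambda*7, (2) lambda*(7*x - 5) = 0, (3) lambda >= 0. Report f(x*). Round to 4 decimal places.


Step 1: Try lambda = 0 (constraint inactive).
Stationarity: 2*7*x - 20 = 0
x* = 20/(2*7) = 10/7 = 1.4286 (rounded; the exact value 10/7 is used below)
Check constraint: 7*1.4286 = 10.0002 >= 5 -- satisfied.
Step 2: Compute optimal value.
f(x*) = 7*(10/7)^2 - 20*(10/7) = -14.2857


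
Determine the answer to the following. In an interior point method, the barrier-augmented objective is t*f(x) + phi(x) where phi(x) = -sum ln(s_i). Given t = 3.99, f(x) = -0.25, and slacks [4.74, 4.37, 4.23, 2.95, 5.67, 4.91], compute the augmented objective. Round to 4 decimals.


Step 1: Compute log-barrier.
ln values: [1.556, 1.4748, 1.4422, 1.0818, 1.7352, 1.5913]
phi = -(1.556 + 1.4748 + 1.4422 + 1.0818 + 1.7352 + 1.5913) = -8.8813
Step 2: Compute augmented objective.
t*f(x) = 3.99*-0.25 = -0.9975
Total = -0.9975 - 8.8813 = -9.8788


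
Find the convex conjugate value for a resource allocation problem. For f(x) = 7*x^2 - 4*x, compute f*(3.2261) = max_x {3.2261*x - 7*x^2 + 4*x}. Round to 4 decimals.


f*(y) = sup_x {y*x - a*x^2 - b*x} = sup_x {(y-b)*x - a*x^2}
FOC: (y - b) - 2a*x = 0 => x* = (y - b)/(2a)
x* = (3.2261 + 4)/(2*7) = 0.5162
f*(3.2261) = (y-b)^2/(4a) = (3.2261 + 4)^2/(4*7)
= 52.2165/28 = 1.8649


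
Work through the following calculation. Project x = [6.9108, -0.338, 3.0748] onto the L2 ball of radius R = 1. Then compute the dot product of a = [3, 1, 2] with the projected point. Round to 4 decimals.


Step 1: Compute ||x|| (intermediates to 6 decimals).
||x|| = sqrt(6.9108^2 + (-0.338)^2 + 3.0748^2) = 7.571512
Step 2: Project.
Since ||x|| > R, scale = R/||x|| = 1/7.571512 = 0.132074, proj(x) = scale * x
proj(x) = [0.912737, -0.044641, 0.406101]
Step 3: Dot product.
a^T * proj(x) = 3*0.912737 + 1*(-0.044641) + 2*0.406101 = 3.5058


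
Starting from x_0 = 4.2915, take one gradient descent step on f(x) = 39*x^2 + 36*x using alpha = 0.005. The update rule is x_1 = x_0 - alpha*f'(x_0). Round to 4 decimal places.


We compute the gradient at x_0 and apply the update.
f'(x) = 78*x + 36
f'(4.2915) = 78*4.2915 + 36 = 370.737
x_1 = 4.2915 - 0.005*370.737 = 2.4378


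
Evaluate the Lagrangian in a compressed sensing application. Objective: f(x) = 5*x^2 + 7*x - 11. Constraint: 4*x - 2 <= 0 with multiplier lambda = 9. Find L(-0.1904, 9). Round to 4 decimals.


Step 1: Evaluate f(x).
f(-0.1904) = 5*(-0.1904)^2 + 7*(-0.1904) - 11 = -12.1515
Step 2: Evaluate g(x).
g(-0.1904) = 4*-0.1904 - 2 = -2.7616
Step 3: Compute Lagrangian.
L = -12.1515 + 9*-2.7616 = -37.0059


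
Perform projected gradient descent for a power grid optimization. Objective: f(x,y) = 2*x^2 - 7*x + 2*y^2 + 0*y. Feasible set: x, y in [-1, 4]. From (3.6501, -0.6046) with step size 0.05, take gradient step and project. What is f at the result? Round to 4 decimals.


Step 1: Compute gradient at (3.6501, -0.6046).
grad_x = 2*2*3.6501 - 7 = 7.6004
grad_y = 2*2*-0.6046 + 0 = -2.4184
Step 2: Gradient step.
x_raw = 3.6501 - 0.05*7.6004 = 3.2701
y_raw = -0.6046 - 0.05*-2.4184 = -0.4837
Step 3: Project onto [-1, 4].
x_proj = clip(3.2701) = 3.2701
y_proj = clip(-0.4837) = -0.4837
Step 4: Evaluate f.
f(3.2701, -0.4837) = -1.0358


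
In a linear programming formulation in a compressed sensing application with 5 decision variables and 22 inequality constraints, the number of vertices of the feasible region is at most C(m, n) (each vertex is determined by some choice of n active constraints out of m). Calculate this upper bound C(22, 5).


Each vertex corresponds to some choice of n active constraints out of m, so the number of vertices is at most C(m, n) = m! / (n!(m-n)!).
m = 22, n = 5
Numerator: 22 * 21 * 20 * 19 * 18
Denominator: 5! = 120
C(22, 5) = 26334


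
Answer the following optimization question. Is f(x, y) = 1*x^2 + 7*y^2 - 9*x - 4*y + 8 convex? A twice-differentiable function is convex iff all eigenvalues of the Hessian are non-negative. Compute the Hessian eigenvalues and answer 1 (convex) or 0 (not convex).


The Hessian of f(x,y) = 1*x^2 + 7*y^2 - 9*x - 4*y + 8 is:
H = [[2, 0], [0, 14]]
Trace = 2 + 14 = 16
Determinant = 2*14 - (0)^2 = 28
Discriminant = (16)^2 - 4*28 = 144.0
Eigenvalues: lambda_1 = 2.0, lambda_2 = 14.0
The function is convex.

1


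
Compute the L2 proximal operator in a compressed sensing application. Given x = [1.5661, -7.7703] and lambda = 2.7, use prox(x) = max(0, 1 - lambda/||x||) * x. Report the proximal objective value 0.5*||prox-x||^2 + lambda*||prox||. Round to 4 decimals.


Step 1: Compute ||x||.
||x|| = 7.9266
Step 2: Compute scaling factor.
scale = max(0, 1 - 2.7/7.9266) = 0.6594
Step 3: prox(x) = [1.0326, -5.1235]
||prox(x)|| = 5.2266
Step 4: Proximal objective.
0.5*||prox-x||^2 = 3.645
lambda*||prox|| = 14.1118
Total = 17.7567


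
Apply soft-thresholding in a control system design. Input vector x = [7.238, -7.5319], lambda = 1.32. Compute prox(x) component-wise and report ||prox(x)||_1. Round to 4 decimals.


Soft-thresholding with lambda = 1.32:
prox(7.238) = sign(7.238)*max(|7.238| - 1.32, 0) = 5.918
prox(-7.5319) = sign(-7.5319)*max(|-7.5319| - 1.32, 0) = -6.2119
prox(x) = [5.918, -6.2119]
||prox(x)||_1 = 5.918 + 6.2119 = 12.1299


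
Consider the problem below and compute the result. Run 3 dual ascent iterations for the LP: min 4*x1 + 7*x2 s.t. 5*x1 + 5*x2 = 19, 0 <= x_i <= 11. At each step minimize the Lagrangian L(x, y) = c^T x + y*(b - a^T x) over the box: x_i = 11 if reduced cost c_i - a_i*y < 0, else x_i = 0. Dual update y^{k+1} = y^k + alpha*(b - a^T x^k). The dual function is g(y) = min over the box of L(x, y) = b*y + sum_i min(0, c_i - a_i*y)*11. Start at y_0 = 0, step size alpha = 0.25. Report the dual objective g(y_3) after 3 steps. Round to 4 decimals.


Dual ascent for LP: min 4*x1 + 7*x2, 5*x1 + 5*x2 = 19, 0 <= x_i <= 11
Step 1: y^k = 0.0, reduced costs: (4.0, 7.0)
  x^k = (0.0, 0.0), subgradient = b - a^T x = 19.0
  y^{k+1} = 0.0 + 0.25*19.0 = 4.75
Step 2: y^k = 4.75, reduced costs: (-19.75, -16.75)
  x^k = (11.0, 11.0), subgradient = b - a^T x = -91.0
  y^{k+1} = 4.75 + 0.25*-91.0 = -18.0
Step 3: y^k = -18.0, reduced costs: (94.0, 97.0)
  x^k = (0.0, 0.0), subgradient = b - a^T x = 19.0
  y^{k+1} = -18.0 + 0.25*19.0 = -13.25
Dual objective at y_3 = -13.25: reduced costs (70.25, 73.25), box minimizer x = (0.0, 0.0)
g(y_3) = b*y + (c1 - a1*y)*x1 + (c2 - a2*y)*x2 = 19*(-13.25) + 70.25*0.0 + 73.25*0.0 = -251.75 + 0.0 + 0.0 = -251.75


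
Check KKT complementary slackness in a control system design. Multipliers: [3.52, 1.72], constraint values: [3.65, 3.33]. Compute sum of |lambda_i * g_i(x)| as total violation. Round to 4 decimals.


KKT complementary slackness check:
lambda_1 * g_1 = 3.52 * 3.65 = 12.848
lambda_2 * g_2 = 1.72 * 3.33 = 5.7276
Total violation = 12.848 + 5.7276 = 18.5756


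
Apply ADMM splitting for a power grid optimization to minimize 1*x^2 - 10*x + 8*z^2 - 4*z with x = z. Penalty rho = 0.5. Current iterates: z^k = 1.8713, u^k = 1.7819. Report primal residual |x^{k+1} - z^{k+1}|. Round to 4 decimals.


ADMM iteration with rho = 0.5, z^k = 1.8713, u^k = 1.7819
Step 1: x-update.
Minimize 1*x^2 - 10*x + (0.5/2)*(x - 1.8713 + 1.7819)^2
FOC: (2*1 + 0.5)*x = 10 + 0.5*(1.8713 - 1.7819)
x^{k+1} = 4.0179
Step 2: z-update.
Minimize 8*z^2 - 4*z + (0.5/2)*(4.0179 - z + 1.7819)^2
FOC: (2*8 + 0.5)*z = 4 + 0.5*(4.0179 + 1.7819)
z^{k+1} = 0.4182
Step 3: u-update.
u^{k+1} = 1.7819 + 4.0179 - 0.4182 = 5.3816
Step 4: Primal residual = |4.0179 - 0.4182| = 3.5997


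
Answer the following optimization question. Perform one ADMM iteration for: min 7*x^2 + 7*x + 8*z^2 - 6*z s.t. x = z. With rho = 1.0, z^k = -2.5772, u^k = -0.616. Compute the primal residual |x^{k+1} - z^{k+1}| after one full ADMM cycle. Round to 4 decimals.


ADMM iteration with rho = 1.0, z^k = -2.5772, u^k = -0.616
Step 1: x-update.
Minimize 7*x^2 + 7*x + (1.0/2)*(x + 2.5772 - 0.616)^2
FOC: (2*7 + 1.0)*x = -7 + 1.0*(-2.5772 + 0.616)
x^{k+1} = -0.5974
Step 2: z-update.
Minimize 8*z^2 - 6*z + (1.0/2)*(-0.5974 - z - 0.616)^2
FOC: (2*8 + 1.0)*z = 6 + 1.0*(-0.5974 - 0.616)
z^{k+1} = 0.2816
Step 3: u-update.
u^{k+1} = -0.616 - 0.5974 - 0.2816 = -1.495
Step 4: Primal residual = |-0.5974 - 0.2816| = 0.879


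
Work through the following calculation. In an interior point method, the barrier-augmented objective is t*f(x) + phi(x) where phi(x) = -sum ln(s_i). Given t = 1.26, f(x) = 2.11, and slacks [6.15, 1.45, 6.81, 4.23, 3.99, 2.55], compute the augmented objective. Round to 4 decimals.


Step 1: Compute log-barrier.
ln values: [1.8165, 0.3716, 1.9184, 1.4422, 1.3838, 0.9361]
phi = -(1.8165 + 0.3716 + 1.9184 + 1.4422 + 1.3838 + 0.9361) = -7.8685
Step 2: Compute augmented objective.
t*f(x) = 1.26*2.11 = 2.6586
Total = 2.6586 - 7.8685 = -5.2099


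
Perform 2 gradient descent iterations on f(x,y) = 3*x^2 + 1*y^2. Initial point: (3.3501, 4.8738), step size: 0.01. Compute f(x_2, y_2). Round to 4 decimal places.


Gradient descent on f(x,y) = 3*x^2 + 1*y^2.
Starting point: (3.3501, 4.8738), alpha = 0.01
Step 1: grad_x = 2*3*3.3501 = 20.1006, grad_y = 2*1*4.8738 = 9.7476
  x_1 = 3.3501 - 0.01*20.1006 = 3.1491
  y_1 = 4.8738 - 0.01*9.7476 = 4.7763
Step 2: grad_x = 2*3*3.1491 = 18.8946, grad_y = 2*1*4.7763 = 9.5526
  x_2 = 3.1491 - 0.01*18.8946 = 2.9601
  y_2 = 4.7763 - 0.01*9.5526 = 4.6808
f(2.9601, 4.6808) = 3*2.9601^2 + 1*4.6808^2 = 48.1973


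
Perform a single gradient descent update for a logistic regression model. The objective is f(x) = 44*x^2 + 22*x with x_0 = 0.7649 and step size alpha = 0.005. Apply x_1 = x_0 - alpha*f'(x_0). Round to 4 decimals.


We compute the gradient at x_0 and apply the update.
f'(x) = 88*x + 22
f'(0.7649) = 88*0.7649 + 22 = 89.3112
x_1 = 0.7649 - 0.005*89.3112 = 0.3183


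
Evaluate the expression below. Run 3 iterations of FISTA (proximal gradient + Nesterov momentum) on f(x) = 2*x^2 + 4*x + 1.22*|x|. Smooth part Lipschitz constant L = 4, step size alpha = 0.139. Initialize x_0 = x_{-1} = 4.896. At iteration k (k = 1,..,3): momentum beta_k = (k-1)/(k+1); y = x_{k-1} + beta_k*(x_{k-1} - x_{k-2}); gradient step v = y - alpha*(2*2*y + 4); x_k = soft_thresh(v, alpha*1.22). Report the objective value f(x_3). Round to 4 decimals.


FISTA on f(x) = 2*x^2 + 4*x + 1.22*|x|
L = 4, alpha = 0.139
Iteration 1: beta = 0.0, y = 4.896 + 0.0*(4.896 - 4.896) = 4.896
  grad(y) = 23.584, v = y - alpha*grad = 1.6178
  prox(v) = soft_thresh(1.6178, 0.1696) = 1.4482
Iteration 2: beta = 0.3333, y = 1.4482 + 0.3333*(1.4482 - 4.896) = 0.299
  grad(y) = 5.196, v = y - alpha*grad = -0.4232
  prox(v) = soft_thresh(-0.4232, 0.1696) = -0.2537
Iteration 3: beta = 0.5, y = -0.2537 + 0.5*(-0.2537 - 1.4482) = -1.1046
  grad(y) = -0.4185, v = y - alpha*grad = -1.0465
  prox(v) = soft_thresh(-1.0465, 0.1696) = -0.8769
f(x_3) = 2*(-0.8769)^2 + 4*(-0.8769) + 1.22*|-0.8769| = -0.8999


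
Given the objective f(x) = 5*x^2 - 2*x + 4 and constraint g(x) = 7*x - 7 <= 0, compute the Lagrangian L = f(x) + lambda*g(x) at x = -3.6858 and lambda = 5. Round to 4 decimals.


Step 1: Evaluate f(x).
f(-3.6858) = 5*(-3.6858)^2 - 2*(-3.6858) + 4 = 79.2972
Step 2: Evaluate g(x).
g(-3.6858) = 7*-3.6858 - 7 = -32.8006
Step 3: Compute Lagrangian.
L = 79.2972 + 5*-32.8006 = -84.7058


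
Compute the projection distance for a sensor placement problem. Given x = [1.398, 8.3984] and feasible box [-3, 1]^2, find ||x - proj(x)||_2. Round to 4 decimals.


Project each component onto [-3, 1].
clip(1.398) = 1.0, clip(8.3984) = 1.0
Projection = [1.0, 1.0]
Squared diffs: [0.1584, 54.7363]
Distance = sqrt(54.8947) = 7.4091


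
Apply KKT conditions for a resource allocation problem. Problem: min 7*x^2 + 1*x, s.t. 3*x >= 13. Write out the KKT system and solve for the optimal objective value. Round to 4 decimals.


Step 1: Try lambda = 0 (constraint inactive).
x_unc = -1/(2*7) = -0.0714
Check: 3*-0.0714 = -0.2142 < 13 -- violated!
Step 2: Constraint must be active: 3*x = 13
x* = 13/3 = 4.3333 (rounded; the exact value 13/3 is used below)
lambda = (2*7*(13/3) + 1)/3 = 20.5556
Step 3: Compute optimal value.
f(x*) = 7*(13/3)^2 + 1*(13/3) = 135.7778


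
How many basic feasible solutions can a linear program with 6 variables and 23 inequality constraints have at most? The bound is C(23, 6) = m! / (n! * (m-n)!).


Each vertex corresponds to some choice of n active constraints out of m, so the number of vertices is at most C(m, n) = m! / (n!(m-n)!).
m = 23, n = 6
Numerator: 23 * 22 * 21 * 20 * 19 * 18
Denominator: 6! = 720
C(23, 6) = 100947


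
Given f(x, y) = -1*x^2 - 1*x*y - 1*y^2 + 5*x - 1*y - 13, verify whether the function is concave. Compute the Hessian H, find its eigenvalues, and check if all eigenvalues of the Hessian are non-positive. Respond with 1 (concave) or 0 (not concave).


The Hessian of f(x,y) = -1*x^2 - 1*x*y - 1*y^2 + 5*x - 1*y - 13 is:
H = [[-2, -1], [-1, -2]]
Trace = -2 - 2 = -4
Determinant = -2*-2 - (-1)^2 = 3
Discriminant = (-4)^2 - 4*3 = 4.0
Eigenvalues: lambda_1 = -3.0, lambda_2 = -1.0
The function is concave.

1


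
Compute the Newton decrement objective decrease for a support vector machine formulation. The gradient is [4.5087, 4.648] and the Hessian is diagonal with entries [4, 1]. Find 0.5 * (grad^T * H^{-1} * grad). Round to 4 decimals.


Step 1: H is diagonal, so H^(-1) * g = [1.1272, 4.648].
Step 2: g^T H^(-1) g = sum_i g_i^2 / H_ii
  = (4.5087)^2/4 + (4.648)^2/1
  = 5.0821 + 21.6039 = 26.686
Step 3: Objective decrease = 0.5 * g^T H^(-1) g = 13.343


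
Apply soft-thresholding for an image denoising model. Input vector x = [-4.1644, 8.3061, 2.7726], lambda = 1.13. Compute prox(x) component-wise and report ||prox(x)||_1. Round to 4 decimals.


Soft-thresholding with lambda = 1.13:
prox(-4.1644) = sign(-4.1644)*max(|-4.1644| - 1.13, 0) = -3.0344
prox(8.3061) = sign(8.3061)*max(|8.3061| - 1.13, 0) = 7.1761
prox(2.7726) = sign(2.7726)*max(|2.7726| - 1.13, 0) = 1.6426
prox(x) = [-3.0344, 7.1761, 1.6426]
||prox(x)||_1 = 3.0344 + 7.1761 + 1.6426 = 11.8531


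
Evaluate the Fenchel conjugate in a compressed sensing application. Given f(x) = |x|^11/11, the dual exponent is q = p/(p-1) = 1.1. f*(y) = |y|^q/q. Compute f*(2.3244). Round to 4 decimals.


The conjugate exponent q satisfies 1/p + 1/q = 1.
p = 11, so q = 11/(11 - 1) = 1.1
|y|^q = 2.3244^1.1 = 2.529
f*(2.3244) = 2.529 / 1.1 = 2.2991


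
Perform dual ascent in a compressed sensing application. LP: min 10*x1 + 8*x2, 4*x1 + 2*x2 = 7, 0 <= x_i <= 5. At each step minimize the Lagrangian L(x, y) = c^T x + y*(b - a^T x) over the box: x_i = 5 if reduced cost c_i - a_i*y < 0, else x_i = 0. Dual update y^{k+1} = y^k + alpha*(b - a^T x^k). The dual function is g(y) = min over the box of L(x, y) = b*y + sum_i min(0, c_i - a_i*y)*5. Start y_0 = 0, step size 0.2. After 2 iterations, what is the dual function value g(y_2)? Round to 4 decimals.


Dual ascent for LP: min 10*x1 + 8*x2, 4*x1 + 2*x2 = 7, 0 <= x_i <= 5
Step 1: y^k = 0.0, reduced costs: (10.0, 8.0)
  x^k = (0.0, 0.0), subgradient = b - a^T x = 7.0
  y^{k+1} = 0.0 + 0.2*7.0 = 1.4
Step 2: y^k = 1.4, reduced costs: (4.4, 5.2)
  x^k = (0.0, 0.0), subgradient = b - a^T x = 7.0
  y^{k+1} = 1.4 + 0.2*7.0 = 2.8
Dual objective at y_2 = 2.8: reduced costs (-1.2, 2.4), box minimizer x = (5.0, 0.0)
g(y_2) = b*y + (c1 - a1*y)*x1 + (c2 - a2*y)*x2 = 7*2.8 + (-1.2)*5.0 + 2.4*0.0 = 19.6 - 6.0 + 0.0 = 13.6


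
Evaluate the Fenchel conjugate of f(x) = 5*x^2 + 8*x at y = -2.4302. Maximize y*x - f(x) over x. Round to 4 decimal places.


f*(y) = sup_x {y*x - a*x^2 - b*x} = sup_x {(y-b)*x - a*x^2}
FOC: (y - b) - 2a*x = 0 => x* = (y - b)/(2a)
x* = (-2.4302 - 8)/(2*5) = -1.043
f*(-2.4302) = (y-b)^2/(4a) = (-2.4302 - 8)^2/(4*5)
= 108.7891/20 = 5.4395


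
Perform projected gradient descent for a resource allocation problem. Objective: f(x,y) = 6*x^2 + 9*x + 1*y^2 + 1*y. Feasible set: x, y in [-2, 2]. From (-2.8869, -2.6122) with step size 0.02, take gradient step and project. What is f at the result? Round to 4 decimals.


Step 1: Compute gradient at (-2.8869, -2.6122).
grad_x = 2*6*-2.8869 + 9 = -25.6428
grad_y = 2*1*-2.6122 + 1 = -4.2244
Step 2: Gradient step.
x_raw = -2.8869 - 0.02*-25.6428 = -2.374
y_raw = -2.6122 - 0.02*-4.2244 = -2.5277
Step 3: Project onto [-2, 2].
x_proj = clip(-2.374) = -2.0
y_proj = clip(-2.5277) = -2.0
Step 4: Evaluate f.
f(-2.0, -2.0) = 8.0


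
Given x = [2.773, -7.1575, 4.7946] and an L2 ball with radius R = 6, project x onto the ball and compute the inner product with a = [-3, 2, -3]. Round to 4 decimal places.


Step 1: Compute ||x|| (intermediates to 6 decimals).
||x|| = sqrt(2.773^2 + (-7.1575)^2 + 4.7946^2) = 9.050278
Step 2: Project.
Since ||x|| > R, scale = R/||x|| = 6/9.050278 = 0.662963, proj(x) = scale * x
proj(x) = [1.838396, -4.745158, 3.178642]
Step 3: Dot product.
a^T * proj(x) = -3*1.838396 + 2*(-4.745158) - 3*3.178642 = -24.5414


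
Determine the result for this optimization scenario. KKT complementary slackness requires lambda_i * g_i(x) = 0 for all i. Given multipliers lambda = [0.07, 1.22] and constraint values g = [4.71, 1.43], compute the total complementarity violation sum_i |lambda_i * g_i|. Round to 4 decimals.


KKT complementary slackness check:
lambda_1 * g_1 = 0.07 * 4.71 = 0.3297
lambda_2 * g_2 = 1.22 * 1.43 = 1.7446
Total violation = 0.3297 + 1.7446 = 2.0743


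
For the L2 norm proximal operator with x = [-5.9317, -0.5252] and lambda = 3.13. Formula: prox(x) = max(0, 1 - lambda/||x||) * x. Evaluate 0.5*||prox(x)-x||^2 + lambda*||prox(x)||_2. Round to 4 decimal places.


Step 1: Compute ||x||.
||x|| = 5.9549
Step 2: Compute scaling factor.
scale = max(0, 1 - 3.13/5.9549) = 0.4744
Step 3: prox(x) = [-2.8139, -0.2491]
||prox(x)|| = 2.8249
Step 4: Proximal objective.
0.5*||prox-x||^2 = 4.8985
lambda*||prox|| = 8.8419
Total = 13.7404


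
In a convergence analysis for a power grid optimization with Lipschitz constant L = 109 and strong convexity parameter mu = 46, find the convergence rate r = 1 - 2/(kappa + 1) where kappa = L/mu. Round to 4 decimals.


Step 1: Compute the condition number.
kappa = L/mu = 109/46 = 2.3696
Step 2: Compute the convergence rate.
r = 1 - 2/(kappa + 1) = 1 - 2*mu/(L + mu) = (L - mu)/(L + mu) = 63/155 = 0.4065


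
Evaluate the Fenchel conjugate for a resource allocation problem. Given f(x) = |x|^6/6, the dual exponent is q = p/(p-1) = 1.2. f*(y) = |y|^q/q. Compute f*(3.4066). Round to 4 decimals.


The conjugate exponent q satisfies 1/p + 1/q = 1.
p = 6, so q = 6/(6 - 1) = 1.2
|y|^q = 3.4066^1.2 = 4.353
f*(3.4066) = 4.353 / 1.2 = 3.6275


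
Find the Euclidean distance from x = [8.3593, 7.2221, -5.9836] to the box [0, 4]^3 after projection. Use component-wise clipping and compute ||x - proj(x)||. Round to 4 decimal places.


Project each component onto [0, 4].
clip(8.3593) = 4.0, clip(7.2221) = 4.0, clip(-5.9836) = 0.0
Projection = [4.0, 4.0, 0.0]
Squared diffs: [19.0035, 10.3819, 35.8035]
Distance = sqrt(65.1889) = 8.074


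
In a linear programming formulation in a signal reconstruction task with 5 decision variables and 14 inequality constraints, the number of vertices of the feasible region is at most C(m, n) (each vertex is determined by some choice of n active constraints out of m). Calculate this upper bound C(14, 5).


Each vertex corresponds to some choice of n active constraints out of m, so the number of vertices is at most C(m, n) = m! / (n!(m-n)!).
m = 14, n = 5
Numerator: 14 * 13 * 12 * 11 * 10
Denominator: 5! = 120
C(14, 5) = 2002


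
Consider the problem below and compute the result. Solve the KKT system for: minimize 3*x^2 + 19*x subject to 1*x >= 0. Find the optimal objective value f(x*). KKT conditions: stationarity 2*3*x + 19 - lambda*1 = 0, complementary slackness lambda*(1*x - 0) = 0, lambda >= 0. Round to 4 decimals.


Step 1: Try lambda = 0 (constraint inactive).
x_unc = -19/(2*3) = -3.1667
Check: 1*-3.1667 = -3.1667 < 0 -- violated!
Step 2: Constraint must be active: 1*x = 0
x* = 0/1 = 0.0
lambda = (2*3*0.0 + 19)/1 = 19.0
Step 3: Compute optimal value.
f(x*) = 3*0.0^2 + 19*0.0 = 0.0


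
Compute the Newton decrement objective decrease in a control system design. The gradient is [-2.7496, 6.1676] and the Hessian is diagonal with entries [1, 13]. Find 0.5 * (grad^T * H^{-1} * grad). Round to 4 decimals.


Step 1: H is diagonal, so H^(-1) * g = [-2.7496, 0.4744].
Step 2: g^T H^(-1) g = sum_i g_i^2 / H_ii
  = (-2.7496)^2/1 + (6.1676)^2/13
  = 7.5603 + 2.9261 = 10.4864
Step 3: Objective decrease = 0.5 * g^T H^(-1) g = 5.2432


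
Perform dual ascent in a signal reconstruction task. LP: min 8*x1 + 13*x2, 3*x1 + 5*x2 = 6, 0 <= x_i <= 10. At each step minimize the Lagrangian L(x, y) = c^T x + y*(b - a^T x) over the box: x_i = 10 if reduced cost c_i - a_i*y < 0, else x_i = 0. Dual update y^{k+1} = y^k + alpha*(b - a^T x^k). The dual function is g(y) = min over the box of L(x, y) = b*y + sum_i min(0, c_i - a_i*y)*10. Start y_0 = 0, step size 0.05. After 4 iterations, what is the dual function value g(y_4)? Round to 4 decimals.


Dual ascent for LP: min 8*x1 + 13*x2, 3*x1 + 5*x2 = 6, 0 <= x_i <= 10
Step 1: y^k = 0.0, reduced costs: (8.0, 13.0)
  x^k = (0.0, 0.0), subgradient = b - a^T x = 6.0
  y^{k+1} = 0.0 + 0.05*6.0 = 0.3
Step 2: y^k = 0.3, reduced costs: (7.1, 11.5)
  x^k = (0.0, 0.0), subgradient = b - a^T x = 6.0
  y^{k+1} = 0.3 + 0.05*6.0 = 0.6
Step 3: y^k = 0.6, reduced costs: (6.2, 10.0)
  x^k = (0.0, 0.0), subgradient = b - a^T x = 6.0
  y^{k+1} = 0.6 + 0.05*6.0 = 0.9
Step 4: y^k = 0.9, reduced costs: (5.3, 8.5)
  x^k = (0.0, 0.0), subgradient = b - a^T x = 6.0
  y^{k+1} = 0.9 + 0.05*6.0 = 1.2
Dual objective at y_4 = 1.2: reduced costs (4.4, 7.0), box minimizer x = (0.0, 0.0)
g(y_4) = b*y + (c1 - a1*y)*x1 + (c2 - a2*y)*x2 = 6*1.2 + 4.4*0.0 + 7.0*0.0 = 7.2 + 0.0 + 0.0 = 7.2


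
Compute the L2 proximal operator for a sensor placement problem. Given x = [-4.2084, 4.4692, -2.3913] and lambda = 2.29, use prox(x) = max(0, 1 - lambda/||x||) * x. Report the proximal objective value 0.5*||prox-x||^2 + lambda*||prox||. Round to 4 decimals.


Step 1: Compute ||x||.
||x|| = 6.5881
Step 2: Compute scaling factor.
scale = max(0, 1 - 2.29/6.5881) = 0.6524
Step 3: prox(x) = [-2.7456, 2.9157, -1.5601]
||prox(x)|| = 4.2981
Step 4: Proximal objective.
0.5*||prox-x||^2 = 2.6221
lambda*||prox|| = 9.8426
Total = 12.4646


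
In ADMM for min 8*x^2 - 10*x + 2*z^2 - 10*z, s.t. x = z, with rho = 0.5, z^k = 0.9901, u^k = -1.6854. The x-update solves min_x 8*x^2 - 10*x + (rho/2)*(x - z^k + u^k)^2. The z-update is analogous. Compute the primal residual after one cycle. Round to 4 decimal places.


ADMM iteration with rho = 0.5, z^k = 0.9901, u^k = -1.6854
Step 1: x-update.
Minimize 8*x^2 - 10*x + (0.5/2)*(x - 0.9901 - 1.6854)^2
FOC: (2*8 + 0.5)*x = 10 + 0.5*(0.9901 + 1.6854)
x^{k+1} = 0.6871
Step 2: z-update.
Minimize 2*z^2 - 10*z + (0.5/2)*(0.6871 - z - 1.6854)^2
FOC: (2*2 + 0.5)*z = 10 + 0.5*(0.6871 - 1.6854)
z^{k+1} = 2.1113
Step 3: u-update.
u^{k+1} = -1.6854 + 0.6871 - 2.1113 = -3.1096
Step 4: Primal residual = |0.6871 - 2.1113| = 1.4242


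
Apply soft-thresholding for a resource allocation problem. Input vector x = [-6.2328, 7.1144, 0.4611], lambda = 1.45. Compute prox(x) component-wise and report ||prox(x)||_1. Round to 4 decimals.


Soft-thresholding with lambda = 1.45:
prox(-6.2328) = sign(-6.2328)*max(|-6.2328| - 1.45, 0) = -4.7828
prox(7.1144) = sign(7.1144)*max(|7.1144| - 1.45, 0) = 5.6644
prox(0.4611) = sign(0.4611)*max(|0.4611| - 1.45, 0) = 0.0
prox(x) = [-4.7828, 5.6644, 0.0]
||prox(x)||_1 = 4.7828 + 5.6644 + 0.0 = 10.4472


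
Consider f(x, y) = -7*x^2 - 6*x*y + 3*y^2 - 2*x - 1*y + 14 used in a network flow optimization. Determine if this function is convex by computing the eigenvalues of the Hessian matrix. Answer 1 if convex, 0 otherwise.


The Hessian of f(x,y) = -7*x^2 - 6*x*y + 3*y^2 - 2*x - 1*y + 14 is:
H = [[-14, -6], [-6, 6]]
Trace = -14 + 6 = -8
Determinant = -14*6 - (-6)^2 = -120
Discriminant = (-8)^2 - 4*-120 = 544.0
Eigenvalues: lambda_1 = -15.6619, lambda_2 = 7.6619
The function is not convex.

0


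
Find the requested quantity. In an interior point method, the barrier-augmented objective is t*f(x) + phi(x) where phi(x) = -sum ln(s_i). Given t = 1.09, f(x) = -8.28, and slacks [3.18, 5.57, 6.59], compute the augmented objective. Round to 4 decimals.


Step 1: Compute log-barrier.
ln values: [1.1569, 1.7174, 1.8856]
phi = -(1.1569 + 1.7174 + 1.8856) = -4.7598
Step 2: Compute augmented objective.
t*f(x) = 1.09*-8.28 = -9.0252
Total = -9.0252 - 4.7598 = -13.785


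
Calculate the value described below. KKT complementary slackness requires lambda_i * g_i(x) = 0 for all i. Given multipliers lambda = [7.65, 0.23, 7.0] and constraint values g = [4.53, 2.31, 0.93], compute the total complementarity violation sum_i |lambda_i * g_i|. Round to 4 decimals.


KKT complementary slackness check:
lambda_1 * g_1 = 7.65 * 4.53 = 34.6545
lambda_2 * g_2 = 0.23 * 2.31 = 0.5313
lambda_3 * g_3 = 7.0 * 0.93 = 6.51
Total violation = 34.6545 + 0.5313 + 6.51 = 41.6958
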